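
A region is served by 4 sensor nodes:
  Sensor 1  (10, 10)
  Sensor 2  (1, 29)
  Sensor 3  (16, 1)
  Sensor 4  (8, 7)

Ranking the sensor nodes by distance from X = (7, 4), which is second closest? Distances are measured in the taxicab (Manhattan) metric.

Sensor 1

d(X, Sensor 1) = |7−10| + |4−10| = 3 + 6 = 9
d(X, Sensor 2) = |7−1| + |4−29| = 6 + 25 = 31
d(X, Sensor 3) = |7−16| + |4−1| = 9 + 3 = 12
d(X, Sensor 4) = |7−8| + |4−7| = 1 + 3 = 4
Sorted ascending: Sensor 4, Sensor 1, Sensor 3, … — the second-nearest is Sensor 1.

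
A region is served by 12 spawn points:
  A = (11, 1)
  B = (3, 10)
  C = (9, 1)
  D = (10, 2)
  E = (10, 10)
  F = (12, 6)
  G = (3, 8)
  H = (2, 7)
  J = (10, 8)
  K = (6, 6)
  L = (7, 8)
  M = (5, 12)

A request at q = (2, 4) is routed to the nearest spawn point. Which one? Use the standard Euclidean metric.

Compare squared distances (the ordering matches that of the actual distances):
|qA|² = 81 + 9 = 90
|qB|² = 1 + 36 = 37
|qC|² = 49 + 9 = 58
|qD|² = 64 + 4 = 68
|qE|² = 64 + 36 = 100
|qF|² = 100 + 4 = 104
|qG|² = 1 + 16 = 17
|qH|² = 0 + 9 = 9
|qJ|² = 64 + 16 = 80
|qK|² = 16 + 4 = 20
|qL|² = 25 + 16 = 41
|qM|² = 9 + 64 = 73
The smallest is to H, so q lies in the Voronoi region of H.

H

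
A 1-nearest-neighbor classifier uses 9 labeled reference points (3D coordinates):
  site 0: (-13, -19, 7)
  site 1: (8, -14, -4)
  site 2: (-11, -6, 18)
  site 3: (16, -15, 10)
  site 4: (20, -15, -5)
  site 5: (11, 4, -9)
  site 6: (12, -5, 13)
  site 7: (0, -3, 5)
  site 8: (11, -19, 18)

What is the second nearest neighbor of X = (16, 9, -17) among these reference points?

site 4

Compare squared distances (the ordering matches that of the actual distances):
d²(X, site 0) = 841 + 784 + 576 = 2201
d²(X, site 1) = 64 + 529 + 169 = 762
d²(X, site 2) = 729 + 225 + 1225 = 2179
d²(X, site 3) = 0 + 576 + 729 = 1305
d²(X, site 4) = 16 + 576 + 144 = 736
d²(X, site 5) = 25 + 25 + 64 = 114
d²(X, site 6) = 16 + 196 + 900 = 1112
d²(X, site 7) = 256 + 144 + 484 = 884
d²(X, site 8) = 25 + 784 + 1225 = 2034
Sorted ascending: site 5, site 4, site 1, … — the second-nearest is site 4.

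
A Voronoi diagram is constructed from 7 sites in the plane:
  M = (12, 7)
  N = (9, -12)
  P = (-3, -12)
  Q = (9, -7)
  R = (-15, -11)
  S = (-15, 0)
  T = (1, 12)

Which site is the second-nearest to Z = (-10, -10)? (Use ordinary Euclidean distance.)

Since √ is increasing, it suffices to compare squared distances:
|ZM|² = (-10−12)² + (-10−7)² = 484 + 289 = 773
|ZN|² = (-10−9)² + (-10−(-12))² = 361 + 4 = 365
|ZP|² = (-10−(-3))² + (-10−(-12))² = 49 + 4 = 53
|ZQ|² = (-10−9)² + (-10−(-7))² = 361 + 9 = 370
|ZR|² = (-10−(-15))² + (-10−(-11))² = 25 + 1 = 26
|ZS|² = (-10−(-15))² + (-10−0)² = 25 + 100 = 125
|ZT|² = (-10−1)² + (-10−12)² = 121 + 484 = 605
Sorted ascending: R, P, S, … — the second-nearest is P.

P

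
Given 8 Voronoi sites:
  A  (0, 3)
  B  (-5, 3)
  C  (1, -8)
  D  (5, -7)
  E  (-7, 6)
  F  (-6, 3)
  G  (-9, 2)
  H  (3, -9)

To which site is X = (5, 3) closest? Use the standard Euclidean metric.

A

Compare squared distances (the ordering matches that of the actual distances):
|XA|² = 25 + 0 = 25
|XB|² = 100 + 0 = 100
|XC|² = 16 + 121 = 137
|XD|² = 0 + 100 = 100
|XE|² = 144 + 9 = 153
|XF|² = 121 + 0 = 121
|XG|² = 196 + 1 = 197
|XH|² = 4 + 144 = 148
A is nearest.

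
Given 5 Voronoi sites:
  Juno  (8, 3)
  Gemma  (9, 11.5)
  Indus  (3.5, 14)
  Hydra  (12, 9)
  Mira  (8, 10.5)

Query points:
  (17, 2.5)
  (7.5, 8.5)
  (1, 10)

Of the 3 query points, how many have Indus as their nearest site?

1

(17, 2.5) — d² to each: Juno:81.25, Gemma:145, Indus:314.5, Hydra:67.25, Mira:145 → nearest is Hydra
(7.5, 8.5) — d² to each: Juno:30.5, Gemma:11.25, Indus:46.25, Hydra:20.5, Mira:4.25 → nearest is Mira
(1, 10) — d² to each: Juno:98, Gemma:66.25, Indus:22.25, Hydra:122, Mira:49.25 → nearest is Indus
1 of the 3 points has Indus as nearest.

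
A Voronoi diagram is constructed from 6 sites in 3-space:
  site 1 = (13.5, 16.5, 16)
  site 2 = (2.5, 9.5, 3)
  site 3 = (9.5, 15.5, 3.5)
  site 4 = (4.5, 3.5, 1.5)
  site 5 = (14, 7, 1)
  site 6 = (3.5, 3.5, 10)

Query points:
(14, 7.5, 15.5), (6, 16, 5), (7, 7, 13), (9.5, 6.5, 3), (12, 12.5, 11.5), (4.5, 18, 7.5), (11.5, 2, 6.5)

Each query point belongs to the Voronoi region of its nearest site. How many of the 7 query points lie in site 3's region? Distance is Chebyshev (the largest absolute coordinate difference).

2

(14, 7.5, 15.5) — d to each: site 1:9, site 2:12.5, site 3:12, site 4:14, site 5:14.5, site 6:10.5 → nearest is site 1
(6, 16, 5) — d to each: site 1:11, site 2:6.5, site 3:3.5, site 4:12.5, site 5:9, site 6:12.5 → nearest is site 3
(7, 7, 13) — d to each: site 1:9.5, site 2:10, site 3:9.5, site 4:11.5, site 5:12, site 6:3.5 → nearest is site 6
(9.5, 6.5, 3) — d to each: site 1:13, site 2:7, site 3:9, site 4:5, site 5:4.5, site 6:7 → nearest is site 5
(12, 12.5, 11.5) — d to each: site 1:4.5, site 2:9.5, site 3:8, site 4:10, site 5:10.5, site 6:9 → nearest is site 1
(4.5, 18, 7.5) — d to each: site 1:9, site 2:8.5, site 3:5, site 4:14.5, site 5:11, site 6:14.5 → nearest is site 3
(11.5, 2, 6.5) — d to each: site 1:14.5, site 2:9, site 3:13.5, site 4:7, site 5:5.5, site 6:8 → nearest is site 5
2 of the 7 points have site 3 as nearest.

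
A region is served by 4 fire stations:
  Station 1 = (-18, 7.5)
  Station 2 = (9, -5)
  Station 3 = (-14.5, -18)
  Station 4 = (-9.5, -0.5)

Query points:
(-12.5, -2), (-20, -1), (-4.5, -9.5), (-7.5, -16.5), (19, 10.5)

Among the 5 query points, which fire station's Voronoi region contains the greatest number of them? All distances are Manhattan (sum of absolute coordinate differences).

(-12.5, -2) — d to each: Station 1:15, Station 2:24.5, Station 3:18, Station 4:4.5 → nearest is Station 4
(-20, -1) — d to each: Station 1:10.5, Station 2:33, Station 3:22.5, Station 4:11 → nearest is Station 1
(-4.5, -9.5) — d to each: Station 1:30.5, Station 2:18, Station 3:18.5, Station 4:14 → nearest is Station 4
(-7.5, -16.5) — d to each: Station 1:34.5, Station 2:28, Station 3:8.5, Station 4:18 → nearest is Station 3
(19, 10.5) — d to each: Station 1:40, Station 2:25.5, Station 3:62, Station 4:39.5 → nearest is Station 2
Tally — Station 1:1, Station 2:1, Station 3:1, Station 4:2. Station 4 captures the most (2).

Station 4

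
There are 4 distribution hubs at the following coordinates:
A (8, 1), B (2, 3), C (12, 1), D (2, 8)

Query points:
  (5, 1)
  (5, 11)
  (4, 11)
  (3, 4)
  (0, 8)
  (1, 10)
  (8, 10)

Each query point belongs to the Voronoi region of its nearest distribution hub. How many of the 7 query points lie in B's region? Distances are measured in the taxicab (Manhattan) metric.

(5, 1) — d to each: A:3, B:5, C:7, D:10 → nearest is A
(5, 11) — d to each: A:13, B:11, C:17, D:6 → nearest is D
(4, 11) — d to each: A:14, B:10, C:18, D:5 → nearest is D
(3, 4) — d to each: A:8, B:2, C:12, D:5 → nearest is B
(0, 8) — d to each: A:15, B:7, C:19, D:2 → nearest is D
(1, 10) — d to each: A:16, B:8, C:20, D:3 → nearest is D
(8, 10) — d to each: A:9, B:13, C:13, D:8 → nearest is D
1 of the 7 points has B as nearest.

1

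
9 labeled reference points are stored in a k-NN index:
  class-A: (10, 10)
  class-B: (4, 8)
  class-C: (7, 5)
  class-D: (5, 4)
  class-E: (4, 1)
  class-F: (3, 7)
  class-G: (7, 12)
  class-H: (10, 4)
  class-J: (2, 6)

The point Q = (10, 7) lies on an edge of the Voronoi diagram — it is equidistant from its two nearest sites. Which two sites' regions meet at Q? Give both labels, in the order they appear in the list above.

class-A and class-H

Squared distances from Q to each site:
d²(Q, class-A) = (10−10)² + (7−10)² = 0 + 9 = 9
d²(Q, class-B) = (10−4)² + (7−8)² = 36 + 1 = 37
d²(Q, class-C) = (10−7)² + (7−5)² = 9 + 4 = 13
d²(Q, class-D) = (10−5)² + (7−4)² = 25 + 9 = 34
d²(Q, class-E) = (10−4)² + (7−1)² = 36 + 36 = 72
d²(Q, class-F) = (10−3)² + (7−7)² = 49 + 0 = 49
d²(Q, class-G) = (10−7)² + (7−12)² = 9 + 25 = 34
d²(Q, class-H) = (10−10)² + (7−4)² = 0 + 9 = 9
d²(Q, class-J) = (10−2)² + (7−6)² = 64 + 1 = 65
Q is equidistant from class-A and class-H (both at squared distance 9), and every other site is strictly farther — so Q lies on the class-A–class-H Voronoi edge.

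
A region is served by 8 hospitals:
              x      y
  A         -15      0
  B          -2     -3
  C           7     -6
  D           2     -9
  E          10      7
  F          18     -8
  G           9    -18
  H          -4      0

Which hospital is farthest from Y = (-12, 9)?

Compare squared distances (the ordering matches that of the actual distances):
|YA|² = (-12−(-15))² + (9−0)² = 9 + 81 = 90
|YB|² = (-12−(-2))² + (9−(-3))² = 100 + 144 = 244
|YC|² = (-12−7)² + (9−(-6))² = 361 + 225 = 586
|YD|² = (-12−2)² + (9−(-9))² = 196 + 324 = 520
|YE|² = (-12−10)² + (9−7)² = 484 + 4 = 488
|YF|² = (-12−18)² + (9−(-8))² = 900 + 289 = 1189
|YG|² = (-12−9)² + (9−(-18))² = 441 + 729 = 1170
|YH|² = (-12−(-4))² + (9−0)² = 64 + 81 = 145
The largest is to F.

F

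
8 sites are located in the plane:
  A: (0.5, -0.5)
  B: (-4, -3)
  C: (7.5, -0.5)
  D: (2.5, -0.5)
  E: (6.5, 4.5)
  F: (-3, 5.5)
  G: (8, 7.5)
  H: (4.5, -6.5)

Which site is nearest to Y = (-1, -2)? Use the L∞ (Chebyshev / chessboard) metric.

A

d(Y,A) = max(1.5, 1.5) = 1.5
d(Y,B) = max(3, 1) = 3
d(Y,C) = max(8.5, 1.5) = 8.5
d(Y,D) = max(3.5, 1.5) = 3.5
d(Y,E) = max(7.5, 6.5) = 7.5
d(Y,F) = max(2, 7.5) = 7.5
d(Y,G) = max(9, 9.5) = 9.5
d(Y,H) = max(5.5, 4.5) = 5.5
A is nearest.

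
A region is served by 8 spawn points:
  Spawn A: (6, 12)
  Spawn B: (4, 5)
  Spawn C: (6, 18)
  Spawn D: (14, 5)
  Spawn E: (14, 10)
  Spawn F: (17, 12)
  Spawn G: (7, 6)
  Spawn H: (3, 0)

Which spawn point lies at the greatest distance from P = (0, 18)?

Spawn D

Squared Euclidean distances:
d²(P, Spawn A) = (0−6)² + (18−12)² = 36 + 36 = 72
d²(P, Spawn B) = (0−4)² + (18−5)² = 16 + 169 = 185
d²(P, Spawn C) = (0−6)² + (18−18)² = 36 + 0 = 36
d²(P, Spawn D) = (0−14)² + (18−5)² = 196 + 169 = 365
d²(P, Spawn E) = (0−14)² + (18−10)² = 196 + 64 = 260
d²(P, Spawn F) = (0−17)² + (18−12)² = 289 + 36 = 325
d²(P, Spawn G) = (0−7)² + (18−6)² = 49 + 144 = 193
d²(P, Spawn H) = (0−3)² + (18−0)² = 9 + 324 = 333
The largest is to Spawn D.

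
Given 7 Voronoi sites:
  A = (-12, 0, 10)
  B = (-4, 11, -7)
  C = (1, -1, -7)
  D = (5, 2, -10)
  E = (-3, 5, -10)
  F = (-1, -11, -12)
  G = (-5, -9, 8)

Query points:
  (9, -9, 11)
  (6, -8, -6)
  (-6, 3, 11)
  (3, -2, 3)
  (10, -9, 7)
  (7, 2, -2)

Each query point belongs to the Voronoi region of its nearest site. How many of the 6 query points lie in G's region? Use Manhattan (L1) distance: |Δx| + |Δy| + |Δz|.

2

(9, -9, 11) — d to each: A:31, B:51, C:34, D:36, E:47, F:35, G:17 → nearest is G
(6, -8, -6) — d to each: A:42, B:30, C:13, D:15, E:26, F:16, G:26 → nearest is C
(-6, 3, 11) — d to each: A:10, B:28, C:29, D:33, E:26, F:42, G:16 → nearest is A
(3, -2, 3) — d to each: A:24, B:30, C:13, D:19, E:26, F:28, G:20 → nearest is C
(10, -9, 7) — d to each: A:34, B:48, C:31, D:33, E:44, F:32, G:16 → nearest is G
(7, 2, -2) — d to each: A:33, B:25, C:14, D:10, E:21, F:31, G:33 → nearest is D
2 of the 6 points have G as nearest.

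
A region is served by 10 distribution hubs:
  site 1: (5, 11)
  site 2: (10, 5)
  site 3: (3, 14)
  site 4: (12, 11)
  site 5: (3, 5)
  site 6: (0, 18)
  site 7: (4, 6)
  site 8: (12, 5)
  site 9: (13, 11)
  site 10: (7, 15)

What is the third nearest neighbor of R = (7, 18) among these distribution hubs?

Since √ is increasing, it suffices to compare squared distances:
d²(R, site 1) = 4 + 49 = 53
d²(R, site 2) = 9 + 169 = 178
d²(R, site 3) = 16 + 16 = 32
d²(R, site 4) = 25 + 49 = 74
d²(R, site 5) = 16 + 169 = 185
d²(R, site 6) = 49 + 0 = 49
d²(R, site 7) = 9 + 144 = 153
d²(R, site 8) = 25 + 169 = 194
d²(R, site 9) = 36 + 49 = 85
d²(R, site 10) = 0 + 9 = 9
Sorted ascending: site 10, site 3, site 6, site 1, … — the third-nearest is site 6.

site 6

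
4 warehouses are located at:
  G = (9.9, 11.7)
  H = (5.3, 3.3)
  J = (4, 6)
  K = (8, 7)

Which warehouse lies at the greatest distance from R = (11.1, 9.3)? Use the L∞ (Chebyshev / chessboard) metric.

d(R,G) = max(1.2, 2.4) = 2.4
d(R,H) = max(5.8, 6) = 6
d(R,J) = max(7.1, 3.3) = 7.1
d(R,K) = max(3.1, 2.3) = 3.1
The largest is to J.

J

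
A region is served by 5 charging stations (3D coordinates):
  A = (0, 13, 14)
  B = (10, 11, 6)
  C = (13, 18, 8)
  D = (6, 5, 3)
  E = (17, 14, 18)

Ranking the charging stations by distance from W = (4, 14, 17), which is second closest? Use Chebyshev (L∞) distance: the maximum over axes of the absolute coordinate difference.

C

d(W,A) = max(4, 1, 3) = 4
d(W,B) = max(6, 3, 11) = 11
d(W,C) = max(9, 4, 9) = 9
d(W,D) = max(2, 9, 14) = 14
d(W,E) = max(13, 0, 1) = 13
Sorted ascending: A, C, B, … — the second-nearest is C.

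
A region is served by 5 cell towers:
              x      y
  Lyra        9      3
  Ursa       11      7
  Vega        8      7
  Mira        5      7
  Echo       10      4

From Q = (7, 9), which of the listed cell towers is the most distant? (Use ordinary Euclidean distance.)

Lyra

Compare squared distances (the ordering matches that of the actual distances):
d²(Q, Lyra) = (7−9)² + (9−3)² = 4 + 36 = 40
d²(Q, Ursa) = (7−11)² + (9−7)² = 16 + 4 = 20
d²(Q, Vega) = (7−8)² + (9−7)² = 1 + 4 = 5
d²(Q, Mira) = (7−5)² + (9−7)² = 4 + 4 = 8
d²(Q, Echo) = (7−10)² + (9−4)² = 9 + 25 = 34
The largest is to Lyra.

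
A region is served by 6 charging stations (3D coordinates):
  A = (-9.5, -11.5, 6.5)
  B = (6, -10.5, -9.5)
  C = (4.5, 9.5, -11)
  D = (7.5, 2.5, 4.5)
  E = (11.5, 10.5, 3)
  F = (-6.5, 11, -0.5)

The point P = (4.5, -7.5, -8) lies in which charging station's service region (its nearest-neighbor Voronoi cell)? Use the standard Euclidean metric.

Since √ is increasing, it suffices to compare squared distances:
|PA|² = (4.5−(-9.5))² + (-7.5−(-11.5))² + (-8−6.5)² = 196 + 16 + 210.25 = 422.25
|PB|² = (4.5−6)² + (-7.5−(-10.5))² + (-8−(-9.5))² = 2.25 + 9 + 2.25 = 13.5
|PC|² = (4.5−4.5)² + (-7.5−9.5)² + (-8−(-11))² = 0 + 289 + 9 = 298
|PD|² = (4.5−7.5)² + (-7.5−2.5)² + (-8−4.5)² = 9 + 100 + 156.25 = 265.25
|PE|² = (4.5−11.5)² + (-7.5−10.5)² + (-8−3)² = 49 + 324 + 121 = 494
|PF|² = (4.5−(-6.5))² + (-7.5−11)² + (-8−(-0.5))² = 121 + 342.25 + 56.25 = 519.5
B is nearest.

B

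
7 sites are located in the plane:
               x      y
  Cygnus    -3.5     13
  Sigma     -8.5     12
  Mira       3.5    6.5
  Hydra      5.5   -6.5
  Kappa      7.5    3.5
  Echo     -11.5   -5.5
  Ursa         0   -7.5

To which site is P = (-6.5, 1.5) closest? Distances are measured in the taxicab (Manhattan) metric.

Echo

d(P, Cygnus) = |-6.5−(-3.5)| + |1.5−13| = 3 + 11.5 = 14.5
d(P, Sigma) = |-6.5−(-8.5)| + |1.5−12| = 2 + 10.5 = 12.5
d(P, Mira) = |-6.5−3.5| + |1.5−6.5| = 10 + 5 = 15
d(P, Hydra) = |-6.5−5.5| + |1.5−(-6.5)| = 12 + 8 = 20
d(P, Kappa) = |-6.5−7.5| + |1.5−3.5| = 14 + 2 = 16
d(P, Echo) = |-6.5−(-11.5)| + |1.5−(-5.5)| = 5 + 7 = 12
d(P, Ursa) = |-6.5−0| + |1.5−(-7.5)| = 6.5 + 9 = 15.5
The smallest is to Echo, so P lies in the Voronoi region of Echo.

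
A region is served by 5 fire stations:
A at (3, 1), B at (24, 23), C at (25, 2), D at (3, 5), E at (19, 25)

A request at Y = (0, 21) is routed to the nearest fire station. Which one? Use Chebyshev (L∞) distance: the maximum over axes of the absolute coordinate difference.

d(Y,A) = max(3, 20) = 20
d(Y,B) = max(24, 2) = 24
d(Y,C) = max(25, 19) = 25
d(Y,D) = max(3, 16) = 16
d(Y,E) = max(19, 4) = 19
The smallest is to D, so Y lies in the Voronoi region of D.

D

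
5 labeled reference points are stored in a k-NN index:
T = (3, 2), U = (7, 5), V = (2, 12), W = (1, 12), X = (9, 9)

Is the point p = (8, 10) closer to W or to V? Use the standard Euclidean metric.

V

Compare squared distances:
|pW|² = (8−1)² + (10−12)² = 49 + 4 = 53
|pV|² = (8−2)² + (10−12)² = 36 + 4 = 40
53 > 40, so V is closer.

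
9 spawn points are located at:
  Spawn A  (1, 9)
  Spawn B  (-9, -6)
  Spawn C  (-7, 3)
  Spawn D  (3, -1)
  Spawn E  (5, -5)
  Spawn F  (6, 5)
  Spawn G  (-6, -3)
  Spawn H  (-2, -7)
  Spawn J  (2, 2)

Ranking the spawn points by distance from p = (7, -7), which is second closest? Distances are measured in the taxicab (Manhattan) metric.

Spawn H

d(p, Spawn A) = |7−1| + |-7−9| = 6 + 16 = 22
d(p, Spawn B) = |7−(-9)| + |-7−(-6)| = 16 + 1 = 17
d(p, Spawn C) = |7−(-7)| + |-7−3| = 14 + 10 = 24
d(p, Spawn D) = |7−3| + |-7−(-1)| = 4 + 6 = 10
d(p, Spawn E) = |7−5| + |-7−(-5)| = 2 + 2 = 4
d(p, Spawn F) = |7−6| + |-7−5| = 1 + 12 = 13
d(p, Spawn G) = |7−(-6)| + |-7−(-3)| = 13 + 4 = 17
d(p, Spawn H) = |7−(-2)| + |-7−(-7)| = 9 + 0 = 9
d(p, Spawn J) = |7−2| + |-7−2| = 5 + 9 = 14
Sorted ascending: Spawn E, Spawn H, Spawn D, … — the second-nearest is Spawn H.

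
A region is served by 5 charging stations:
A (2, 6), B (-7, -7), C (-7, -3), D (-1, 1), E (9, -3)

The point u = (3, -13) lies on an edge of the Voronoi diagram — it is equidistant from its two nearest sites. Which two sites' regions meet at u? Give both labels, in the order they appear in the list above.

B and E

Squared distances from u to each site:
|uA|² = (3−2)² + (-13−6)² = 1 + 361 = 362
|uB|² = (3−(-7))² + (-13−(-7))² = 100 + 36 = 136
|uC|² = (3−(-7))² + (-13−(-3))² = 100 + 100 = 200
|uD|² = (3−(-1))² + (-13−1)² = 16 + 196 = 212
|uE|² = (3−9)² + (-13−(-3))² = 36 + 100 = 136
u is equidistant from B and E (both at squared distance 136), and every other site is strictly farther — so u lies on the B–E Voronoi edge.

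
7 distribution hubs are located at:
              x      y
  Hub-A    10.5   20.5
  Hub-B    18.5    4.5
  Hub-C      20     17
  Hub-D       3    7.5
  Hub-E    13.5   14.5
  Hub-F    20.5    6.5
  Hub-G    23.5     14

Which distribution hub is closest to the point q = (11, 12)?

Hub-E

Since √ is increasing, it suffices to compare squared distances:
d²(q, Hub-A) = (11−10.5)² + (12−20.5)² = 0.25 + 72.25 = 72.5
d²(q, Hub-B) = (11−18.5)² + (12−4.5)² = 56.25 + 56.25 = 112.5
d²(q, Hub-C) = (11−20)² + (12−17)² = 81 + 25 = 106
d²(q, Hub-D) = (11−3)² + (12−7.5)² = 64 + 20.25 = 84.25
d²(q, Hub-E) = (11−13.5)² + (12−14.5)² = 6.25 + 6.25 = 12.5
d²(q, Hub-F) = (11−20.5)² + (12−6.5)² = 90.25 + 30.25 = 120.5
d²(q, Hub-G) = (11−23.5)² + (12−14)² = 156.25 + 4 = 160.25
The smallest is to Hub-E, so q lies in the Voronoi region of Hub-E.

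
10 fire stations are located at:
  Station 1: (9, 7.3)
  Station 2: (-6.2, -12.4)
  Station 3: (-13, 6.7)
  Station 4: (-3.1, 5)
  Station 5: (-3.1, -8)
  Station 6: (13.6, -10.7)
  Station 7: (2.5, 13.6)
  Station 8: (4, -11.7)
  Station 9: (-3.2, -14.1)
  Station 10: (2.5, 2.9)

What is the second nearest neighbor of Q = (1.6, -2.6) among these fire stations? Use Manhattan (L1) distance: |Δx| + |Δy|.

d(Q, Station 1) = 7.4 + 9.9 = 17.3
d(Q, Station 2) = 7.8 + 9.8 = 17.6
d(Q, Station 3) = 14.6 + 9.3 = 23.9
d(Q, Station 4) = 4.7 + 7.6 = 12.3
d(Q, Station 5) = 4.7 + 5.4 = 10.1
d(Q, Station 6) = 12 + 8.1 = 20.1
d(Q, Station 7) = 0.9 + 16.2 = 17.1
d(Q, Station 8) = 2.4 + 9.1 = 11.5
d(Q, Station 9) = 4.8 + 11.5 = 16.3
d(Q, Station 10) = 0.9 + 5.5 = 6.4
Sorted ascending: Station 10, Station 5, Station 8, … — the second-nearest is Station 5.

Station 5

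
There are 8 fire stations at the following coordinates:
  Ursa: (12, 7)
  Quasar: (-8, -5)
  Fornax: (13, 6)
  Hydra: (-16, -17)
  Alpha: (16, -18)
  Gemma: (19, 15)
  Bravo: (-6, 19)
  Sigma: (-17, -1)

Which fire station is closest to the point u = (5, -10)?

Alpha

Squared Euclidean distances:
d²(u, Ursa) = 49 + 289 = 338
d²(u, Quasar) = 169 + 25 = 194
d²(u, Fornax) = 64 + 256 = 320
d²(u, Hydra) = 441 + 49 = 490
d²(u, Alpha) = 121 + 64 = 185
d²(u, Gemma) = 196 + 625 = 821
d²(u, Bravo) = 121 + 841 = 962
d²(u, Sigma) = 484 + 81 = 565
Minimum is at Alpha.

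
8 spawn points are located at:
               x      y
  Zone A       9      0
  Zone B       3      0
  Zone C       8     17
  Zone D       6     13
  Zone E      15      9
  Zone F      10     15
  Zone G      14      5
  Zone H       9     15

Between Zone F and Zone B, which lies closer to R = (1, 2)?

Compare squared distances:
d²(R, Zone F) = (1−10)² + (2−15)² = 81 + 169 = 250
d²(R, Zone B) = (1−3)² + (2−0)² = 4 + 4 = 8
250 > 8, so Zone B is closer.

Zone B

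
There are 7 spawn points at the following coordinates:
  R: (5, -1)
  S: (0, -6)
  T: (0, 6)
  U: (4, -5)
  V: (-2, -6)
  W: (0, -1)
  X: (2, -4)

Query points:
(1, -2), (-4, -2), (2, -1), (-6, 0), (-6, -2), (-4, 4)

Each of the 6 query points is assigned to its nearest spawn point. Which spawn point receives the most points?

(1, -2) — d² to each: R:17, S:17, T:65, U:18, V:25, W:2, X:5 → nearest is W
(-4, -2) — d² to each: R:82, S:32, T:80, U:73, V:20, W:17, X:40 → nearest is W
(2, -1) — d² to each: R:9, S:29, T:53, U:20, V:41, W:4, X:9 → nearest is W
(-6, 0) — d² to each: R:122, S:72, T:72, U:125, V:52, W:37, X:80 → nearest is W
(-6, -2) — d² to each: R:122, S:52, T:100, U:109, V:32, W:37, X:68 → nearest is V
(-4, 4) — d² to each: R:106, S:116, T:20, U:145, V:104, W:41, X:100 → nearest is T
Tally — T:1, V:1, W:4. W captures the most (4).

W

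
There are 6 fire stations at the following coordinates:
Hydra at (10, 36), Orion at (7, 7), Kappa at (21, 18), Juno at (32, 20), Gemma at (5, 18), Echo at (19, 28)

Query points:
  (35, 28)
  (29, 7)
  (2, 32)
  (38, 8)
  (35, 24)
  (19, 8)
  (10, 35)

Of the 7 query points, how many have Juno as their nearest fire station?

(35, 28) — d² to each: Hydra:689, Orion:1225, Kappa:296, Juno:73, Gemma:1000, Echo:256 → nearest is Juno
(29, 7) — d² to each: Hydra:1202, Orion:484, Kappa:185, Juno:178, Gemma:697, Echo:541 → nearest is Juno
(2, 32) — d² to each: Hydra:80, Orion:650, Kappa:557, Juno:1044, Gemma:205, Echo:305 → nearest is Hydra
(38, 8) — d² to each: Hydra:1568, Orion:962, Kappa:389, Juno:180, Gemma:1189, Echo:761 → nearest is Juno
(35, 24) — d² to each: Hydra:769, Orion:1073, Kappa:232, Juno:25, Gemma:936, Echo:272 → nearest is Juno
(19, 8) — d² to each: Hydra:865, Orion:145, Kappa:104, Juno:313, Gemma:296, Echo:400 → nearest is Kappa
(10, 35) — d² to each: Hydra:1, Orion:793, Kappa:410, Juno:709, Gemma:314, Echo:130 → nearest is Hydra
4 of the 7 points have Juno as nearest.

4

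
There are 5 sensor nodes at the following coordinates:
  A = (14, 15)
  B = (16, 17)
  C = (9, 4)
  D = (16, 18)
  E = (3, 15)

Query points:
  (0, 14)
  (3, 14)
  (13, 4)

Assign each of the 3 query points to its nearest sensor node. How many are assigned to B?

(0, 14) — d² to each: A:197, B:265, C:181, D:272, E:10 → nearest is E
(3, 14) — d² to each: A:122, B:178, C:136, D:185, E:1 → nearest is E
(13, 4) — d² to each: A:122, B:178, C:16, D:205, E:221 → nearest is C
0 of the 3 points have B as nearest.

0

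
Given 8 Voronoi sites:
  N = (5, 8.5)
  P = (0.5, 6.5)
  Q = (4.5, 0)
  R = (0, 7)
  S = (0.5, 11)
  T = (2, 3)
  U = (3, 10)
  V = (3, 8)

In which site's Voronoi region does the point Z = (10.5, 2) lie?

Q

Compare squared distances (the ordering matches that of the actual distances):
|ZN|² = (10.5−5)² + (2−8.5)² = 30.25 + 42.25 = 72.5
|ZP|² = (10.5−0.5)² + (2−6.5)² = 100 + 20.25 = 120.25
|ZQ|² = (10.5−4.5)² + (2−0)² = 36 + 4 = 40
|ZR|² = (10.5−0)² + (2−7)² = 110.25 + 25 = 135.25
|ZS|² = (10.5−0.5)² + (2−11)² = 100 + 81 = 181
|ZT|² = (10.5−2)² + (2−3)² = 72.25 + 1 = 73.25
|ZU|² = (10.5−3)² + (2−10)² = 56.25 + 64 = 120.25
|ZV|² = (10.5−3)² + (2−8)² = 56.25 + 36 = 92.25
Minimum is at Q.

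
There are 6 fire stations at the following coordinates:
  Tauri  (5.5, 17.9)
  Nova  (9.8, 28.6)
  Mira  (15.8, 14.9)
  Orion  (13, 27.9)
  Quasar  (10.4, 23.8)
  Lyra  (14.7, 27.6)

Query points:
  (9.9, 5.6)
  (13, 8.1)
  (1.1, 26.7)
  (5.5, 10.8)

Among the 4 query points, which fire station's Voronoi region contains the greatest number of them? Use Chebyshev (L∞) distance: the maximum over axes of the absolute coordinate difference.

(9.9, 5.6) — d to each: Tauri:12.3, Nova:23, Mira:9.3, Orion:22.3, Quasar:18.2, Lyra:22 → nearest is Mira
(13, 8.1) — d to each: Tauri:9.8, Nova:20.5, Mira:6.8, Orion:19.8, Quasar:15.7, Lyra:19.5 → nearest is Mira
(1.1, 26.7) — d to each: Tauri:8.8, Nova:8.7, Mira:14.7, Orion:11.9, Quasar:9.3, Lyra:13.6 → nearest is Nova
(5.5, 10.8) — d to each: Tauri:7.1, Nova:17.8, Mira:10.3, Orion:17.1, Quasar:13, Lyra:16.8 → nearest is Tauri
Tally — Tauri:1, Nova:1, Mira:2. Mira captures the most (2).

Mira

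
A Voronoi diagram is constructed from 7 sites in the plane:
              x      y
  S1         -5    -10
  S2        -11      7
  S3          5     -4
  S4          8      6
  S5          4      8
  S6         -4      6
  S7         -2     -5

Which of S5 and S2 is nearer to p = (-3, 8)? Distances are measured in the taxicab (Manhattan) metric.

S5

d(p,S5) = |-3−4| + |8−8| = 7 + 0 = 7
d(p,S2) = |-3−(-11)| + |8−7| = 8 + 1 = 9
7 < 9, so S5 is closer.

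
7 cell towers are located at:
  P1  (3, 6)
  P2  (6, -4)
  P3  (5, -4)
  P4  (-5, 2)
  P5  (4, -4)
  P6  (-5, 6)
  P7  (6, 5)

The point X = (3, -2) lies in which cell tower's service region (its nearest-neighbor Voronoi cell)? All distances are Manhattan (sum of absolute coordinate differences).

d(X,P1) = 0 + 8 = 8
d(X,P2) = 3 + 2 = 5
d(X,P3) = 2 + 2 = 4
d(X,P4) = 8 + 4 = 12
d(X,P5) = 1 + 2 = 3
d(X,P6) = 8 + 8 = 16
d(X,P7) = 3 + 7 = 10
Minimum is at P5.

P5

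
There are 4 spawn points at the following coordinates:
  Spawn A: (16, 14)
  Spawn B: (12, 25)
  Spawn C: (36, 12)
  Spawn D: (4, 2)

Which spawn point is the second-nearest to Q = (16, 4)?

Spawn D

Since √ is increasing, it suffices to compare squared distances:
d²(Q, Spawn A) = (16−16)² + (4−14)² = 0 + 100 = 100
d²(Q, Spawn B) = (16−12)² + (4−25)² = 16 + 441 = 457
d²(Q, Spawn C) = (16−36)² + (4−12)² = 400 + 64 = 464
d²(Q, Spawn D) = (16−4)² + (4−2)² = 144 + 4 = 148
Sorted ascending: Spawn A, Spawn D, Spawn B, … — the second-nearest is Spawn D.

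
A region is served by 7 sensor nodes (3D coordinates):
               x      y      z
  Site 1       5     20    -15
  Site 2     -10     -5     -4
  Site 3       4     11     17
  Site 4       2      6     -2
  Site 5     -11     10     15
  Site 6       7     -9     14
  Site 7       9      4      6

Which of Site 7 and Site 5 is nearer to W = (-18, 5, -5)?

Compare squared distances:
d²(W, Site 7) = (-18−9)² + (5−4)² + (-5−6)² = 729 + 1 + 121 = 851
d²(W, Site 5) = (-18−(-11))² + (5−10)² + (-5−15)² = 49 + 25 + 400 = 474
851 > 474, so Site 5 is closer.

Site 5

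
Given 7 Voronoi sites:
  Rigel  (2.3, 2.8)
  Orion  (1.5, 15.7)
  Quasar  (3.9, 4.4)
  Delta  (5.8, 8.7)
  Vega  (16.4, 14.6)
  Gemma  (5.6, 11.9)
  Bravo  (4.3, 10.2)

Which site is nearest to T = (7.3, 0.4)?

Quasar

Compare squared distances (the ordering matches that of the actual distances):
d²(T, Rigel) = (7.3−2.3)² + (0.4−2.8)² = 25 + 5.76 = 30.76
d²(T, Orion) = (7.3−1.5)² + (0.4−15.7)² = 33.64 + 234.09 = 267.73
d²(T, Quasar) = (7.3−3.9)² + (0.4−4.4)² = 11.56 + 16 = 27.56
d²(T, Delta) = (7.3−5.8)² + (0.4−8.7)² = 2.25 + 68.89 = 71.14
d²(T, Vega) = (7.3−16.4)² + (0.4−14.6)² = 82.81 + 201.64 = 284.45
d²(T, Gemma) = (7.3−5.6)² + (0.4−11.9)² = 2.89 + 132.25 = 135.14
d²(T, Bravo) = (7.3−4.3)² + (0.4−10.2)² = 9 + 96.04 = 105.04
Quasar is nearest.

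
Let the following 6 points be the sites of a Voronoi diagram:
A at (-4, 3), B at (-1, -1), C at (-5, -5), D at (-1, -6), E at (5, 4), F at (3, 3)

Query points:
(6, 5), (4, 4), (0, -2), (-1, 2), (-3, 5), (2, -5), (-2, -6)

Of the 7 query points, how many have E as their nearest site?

2

(6, 5) — d² to each: A:104, B:85, C:221, D:170, E:2, F:13 → nearest is E
(4, 4) — d² to each: A:65, B:50, C:162, D:125, E:1, F:2 → nearest is E
(0, -2) — d² to each: A:41, B:2, C:34, D:17, E:61, F:34 → nearest is B
(-1, 2) — d² to each: A:10, B:9, C:65, D:64, E:40, F:17 → nearest is B
(-3, 5) — d² to each: A:5, B:40, C:104, D:125, E:65, F:40 → nearest is A
(2, -5) — d² to each: A:100, B:25, C:49, D:10, E:90, F:65 → nearest is D
(-2, -6) — d² to each: A:85, B:26, C:10, D:1, E:149, F:106 → nearest is D
2 of the 7 points have E as nearest.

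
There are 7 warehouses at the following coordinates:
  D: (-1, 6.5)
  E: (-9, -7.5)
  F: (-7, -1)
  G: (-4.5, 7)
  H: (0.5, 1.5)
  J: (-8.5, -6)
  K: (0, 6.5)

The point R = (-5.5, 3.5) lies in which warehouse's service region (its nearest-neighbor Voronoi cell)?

Squared Euclidean distances:
|RD|² = (-5.5−(-1))² + (3.5−6.5)² = 20.25 + 9 = 29.25
|RE|² = (-5.5−(-9))² + (3.5−(-7.5))² = 12.25 + 121 = 133.25
|RF|² = (-5.5−(-7))² + (3.5−(-1))² = 2.25 + 20.25 = 22.5
|RG|² = (-5.5−(-4.5))² + (3.5−7)² = 1 + 12.25 = 13.25
|RH|² = (-5.5−0.5)² + (3.5−1.5)² = 36 + 4 = 40
|RJ|² = (-5.5−(-8.5))² + (3.5−(-6))² = 9 + 90.25 = 99.25
|RK|² = (-5.5−0)² + (3.5−6.5)² = 30.25 + 9 = 39.25
The smallest is to G, so R lies in the Voronoi region of G.

G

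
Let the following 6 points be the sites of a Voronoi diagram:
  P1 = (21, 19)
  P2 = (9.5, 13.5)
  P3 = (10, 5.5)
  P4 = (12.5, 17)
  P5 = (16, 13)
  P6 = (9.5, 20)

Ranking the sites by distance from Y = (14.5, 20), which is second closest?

Squared Euclidean distances:
|YP1|² = (14.5−21)² + (20−19)² = 42.25 + 1 = 43.25
|YP2|² = (14.5−9.5)² + (20−13.5)² = 25 + 42.25 = 67.25
|YP3|² = (14.5−10)² + (20−5.5)² = 20.25 + 210.25 = 230.5
|YP4|² = (14.5−12.5)² + (20−17)² = 4 + 9 = 13
|YP5|² = (14.5−16)² + (20−13)² = 2.25 + 49 = 51.25
|YP6|² = (14.5−9.5)² + (20−20)² = 25 + 0 = 25
Sorted ascending: P4, P6, P1, … — the second-nearest is P6.

P6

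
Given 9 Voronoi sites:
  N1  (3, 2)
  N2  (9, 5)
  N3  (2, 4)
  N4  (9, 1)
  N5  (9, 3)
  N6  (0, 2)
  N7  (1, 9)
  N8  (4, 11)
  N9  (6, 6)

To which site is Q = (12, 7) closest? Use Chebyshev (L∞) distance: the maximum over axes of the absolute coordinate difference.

d(Q,N1) = max(9, 5) = 9
d(Q,N2) = max(3, 2) = 3
d(Q,N3) = max(10, 3) = 10
d(Q,N4) = max(3, 6) = 6
d(Q,N5) = max(3, 4) = 4
d(Q,N6) = max(12, 5) = 12
d(Q,N7) = max(11, 2) = 11
d(Q,N8) = max(8, 4) = 8
d(Q,N9) = max(6, 1) = 6
N2 is nearest.

N2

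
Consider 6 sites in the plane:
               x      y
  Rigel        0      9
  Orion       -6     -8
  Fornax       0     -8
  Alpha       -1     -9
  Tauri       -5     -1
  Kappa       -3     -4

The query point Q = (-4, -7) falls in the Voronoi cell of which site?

Orion

Since √ is increasing, it suffices to compare squared distances:
d²(Q, Rigel) = (-4−0)² + (-7−9)² = 16 + 256 = 272
d²(Q, Orion) = (-4−(-6))² + (-7−(-8))² = 4 + 1 = 5
d²(Q, Fornax) = (-4−0)² + (-7−(-8))² = 16 + 1 = 17
d²(Q, Alpha) = (-4−(-1))² + (-7−(-9))² = 9 + 4 = 13
d²(Q, Tauri) = (-4−(-5))² + (-7−(-1))² = 1 + 36 = 37
d²(Q, Kappa) = (-4−(-3))² + (-7−(-4))² = 1 + 9 = 10
Minimum is at Orion.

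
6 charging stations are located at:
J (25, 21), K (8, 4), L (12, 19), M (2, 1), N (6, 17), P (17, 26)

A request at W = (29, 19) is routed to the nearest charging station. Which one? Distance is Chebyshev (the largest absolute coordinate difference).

d(W,J) = max(4, 2) = 4
d(W,K) = max(21, 15) = 21
d(W,L) = max(17, 0) = 17
d(W,M) = max(27, 18) = 27
d(W,N) = max(23, 2) = 23
d(W,P) = max(12, 7) = 12
The smallest is to J, so W lies in the Voronoi region of J.

J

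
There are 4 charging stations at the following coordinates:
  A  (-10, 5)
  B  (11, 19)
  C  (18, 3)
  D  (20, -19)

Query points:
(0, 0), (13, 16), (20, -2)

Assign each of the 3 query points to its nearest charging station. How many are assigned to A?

(0, 0) — d² to each: A:125, B:482, C:333, D:761 → nearest is A
(13, 16) — d² to each: A:650, B:13, C:194, D:1274 → nearest is B
(20, -2) — d² to each: A:949, B:522, C:29, D:289 → nearest is C
1 of the 3 points has A as nearest.

1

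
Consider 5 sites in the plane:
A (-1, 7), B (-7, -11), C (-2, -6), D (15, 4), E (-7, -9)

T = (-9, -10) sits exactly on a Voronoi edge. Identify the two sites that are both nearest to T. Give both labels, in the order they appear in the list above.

Squared distances from T to each site:
|TA|² = (-9−(-1))² + (-10−7)² = 64 + 289 = 353
|TB|² = (-9−(-7))² + (-10−(-11))² = 4 + 1 = 5
|TC|² = (-9−(-2))² + (-10−(-6))² = 49 + 16 = 65
|TD|² = (-9−15)² + (-10−4)² = 576 + 196 = 772
|TE|² = (-9−(-7))² + (-10−(-9))² = 4 + 1 = 5
T is equidistant from B and E (both at squared distance 5), and every other site is strictly farther — so T lies on the B–E Voronoi edge.

B and E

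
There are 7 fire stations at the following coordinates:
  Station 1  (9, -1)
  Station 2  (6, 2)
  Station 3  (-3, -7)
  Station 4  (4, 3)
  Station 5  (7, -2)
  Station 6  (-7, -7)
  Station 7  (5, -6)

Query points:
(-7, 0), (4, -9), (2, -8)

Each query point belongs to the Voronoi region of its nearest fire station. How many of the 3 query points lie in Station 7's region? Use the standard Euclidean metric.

(-7, 0) — d² to each: Station 1:257, Station 2:173, Station 3:65, Station 4:130, Station 5:200, Station 6:49, Station 7:180 → nearest is Station 6
(4, -9) — d² to each: Station 1:89, Station 2:125, Station 3:53, Station 4:144, Station 5:58, Station 6:125, Station 7:10 → nearest is Station 7
(2, -8) — d² to each: Station 1:98, Station 2:116, Station 3:26, Station 4:125, Station 5:61, Station 6:82, Station 7:13 → nearest is Station 7
2 of the 3 points have Station 7 as nearest.

2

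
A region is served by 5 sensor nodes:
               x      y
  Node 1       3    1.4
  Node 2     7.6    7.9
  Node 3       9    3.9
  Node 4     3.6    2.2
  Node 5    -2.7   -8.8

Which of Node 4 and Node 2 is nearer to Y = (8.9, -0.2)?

Node 4

Compare squared distances:
d²(Y, Node 4) = (8.9−3.6)² + (-0.2−2.2)² = 28.09 + 5.76 = 33.85
d²(Y, Node 2) = (8.9−7.6)² + (-0.2−7.9)² = 1.69 + 65.61 = 67.3
33.85 < 67.3, so Node 4 is closer.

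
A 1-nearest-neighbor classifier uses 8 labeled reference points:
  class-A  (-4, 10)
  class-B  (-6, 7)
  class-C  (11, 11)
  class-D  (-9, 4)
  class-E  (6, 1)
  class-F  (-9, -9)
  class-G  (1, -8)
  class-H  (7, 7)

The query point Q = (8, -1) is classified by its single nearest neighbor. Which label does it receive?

Compare squared distances (the ordering matches that of the actual distances):
d²(Q, class-A) = (8−(-4))² + (-1−10)² = 144 + 121 = 265
d²(Q, class-B) = (8−(-6))² + (-1−7)² = 196 + 64 = 260
d²(Q, class-C) = (8−11)² + (-1−11)² = 9 + 144 = 153
d²(Q, class-D) = (8−(-9))² + (-1−4)² = 289 + 25 = 314
d²(Q, class-E) = (8−6)² + (-1−1)² = 4 + 4 = 8
d²(Q, class-F) = (8−(-9))² + (-1−(-9))² = 289 + 64 = 353
d²(Q, class-G) = (8−1)² + (-1−(-8))² = 49 + 49 = 98
d²(Q, class-H) = (8−7)² + (-1−7)² = 1 + 64 = 65
class-E is nearest.

class-E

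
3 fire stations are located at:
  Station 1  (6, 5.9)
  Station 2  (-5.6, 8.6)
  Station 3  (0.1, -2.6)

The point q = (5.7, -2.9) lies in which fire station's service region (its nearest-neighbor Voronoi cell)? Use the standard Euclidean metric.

Compare squared distances (the ordering matches that of the actual distances):
d²(q, Station 1) = (5.7−6)² + (-2.9−5.9)² = 0.09 + 77.44 = 77.53
d²(q, Station 2) = (5.7−(-5.6))² + (-2.9−8.6)² = 127.69 + 132.25 = 259.94
d²(q, Station 3) = (5.7−0.1)² + (-2.9−(-2.6))² = 31.36 + 0.09 = 31.45
The smallest is to Station 3, so q lies in the Voronoi region of Station 3.

Station 3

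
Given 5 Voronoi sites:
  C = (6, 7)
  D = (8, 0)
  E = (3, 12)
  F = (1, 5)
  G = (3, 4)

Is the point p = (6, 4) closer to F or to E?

F

Compare squared distances:
|pF|² = (6−1)² + (4−5)² = 25 + 1 = 26
|pE|² = (6−3)² + (4−12)² = 9 + 64 = 73
26 < 73, so F is closer.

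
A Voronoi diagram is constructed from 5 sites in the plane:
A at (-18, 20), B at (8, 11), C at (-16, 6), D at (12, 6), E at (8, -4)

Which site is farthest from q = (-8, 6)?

D

Since √ is increasing, it suffices to compare squared distances:
|qA|² = (-8−(-18))² + (6−20)² = 100 + 196 = 296
|qB|² = (-8−8)² + (6−11)² = 256 + 25 = 281
|qC|² = (-8−(-16))² + (6−6)² = 64 + 0 = 64
|qD|² = (-8−12)² + (6−6)² = 400 + 0 = 400
|qE|² = (-8−8)² + (6−(-4))² = 256 + 100 = 356
The largest is to D.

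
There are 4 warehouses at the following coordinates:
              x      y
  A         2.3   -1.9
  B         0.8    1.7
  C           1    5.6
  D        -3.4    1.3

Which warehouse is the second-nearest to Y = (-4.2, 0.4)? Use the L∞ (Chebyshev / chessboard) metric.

B

d(Y,A) = max(6.5, 2.3) = 6.5
d(Y,B) = max(5, 1.3) = 5
d(Y,C) = max(5.2, 5.2) = 5.2
d(Y,D) = max(0.8, 0.9) = 0.9
Sorted ascending: D, B, C, … — the second-nearest is B.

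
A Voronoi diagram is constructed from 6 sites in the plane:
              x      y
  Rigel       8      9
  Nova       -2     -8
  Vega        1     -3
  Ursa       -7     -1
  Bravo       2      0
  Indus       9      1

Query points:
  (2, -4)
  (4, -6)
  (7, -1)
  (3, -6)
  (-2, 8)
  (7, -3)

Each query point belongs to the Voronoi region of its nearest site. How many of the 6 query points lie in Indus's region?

2

(2, -4) — d² to each: Rigel:205, Nova:32, Vega:2, Ursa:90, Bravo:16, Indus:74 → nearest is Vega
(4, -6) — d² to each: Rigel:241, Nova:40, Vega:18, Ursa:146, Bravo:40, Indus:74 → nearest is Vega
(7, -1) — d² to each: Rigel:101, Nova:130, Vega:40, Ursa:196, Bravo:26, Indus:8 → nearest is Indus
(3, -6) — d² to each: Rigel:250, Nova:29, Vega:13, Ursa:125, Bravo:37, Indus:85 → nearest is Vega
(-2, 8) — d² to each: Rigel:101, Nova:256, Vega:130, Ursa:106, Bravo:80, Indus:170 → nearest is Bravo
(7, -3) — d² to each: Rigel:145, Nova:106, Vega:36, Ursa:200, Bravo:34, Indus:20 → nearest is Indus
2 of the 6 points have Indus as nearest.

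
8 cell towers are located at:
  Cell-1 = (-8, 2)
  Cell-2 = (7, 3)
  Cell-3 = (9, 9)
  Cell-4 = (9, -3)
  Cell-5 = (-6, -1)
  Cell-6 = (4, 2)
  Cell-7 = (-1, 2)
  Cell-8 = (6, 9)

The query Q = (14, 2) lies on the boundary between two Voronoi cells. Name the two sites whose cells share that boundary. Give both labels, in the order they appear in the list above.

Squared distances from Q to each site:
d²(Q, Cell-1) = 484 + 0 = 484
d²(Q, Cell-2) = 49 + 1 = 50
d²(Q, Cell-3) = 25 + 49 = 74
d²(Q, Cell-4) = 25 + 25 = 50
d²(Q, Cell-5) = 400 + 9 = 409
d²(Q, Cell-6) = 100 + 0 = 100
d²(Q, Cell-7) = 225 + 0 = 225
d²(Q, Cell-8) = 64 + 49 = 113
Q is equidistant from Cell-2 and Cell-4 (both at squared distance 50), and every other site is strictly farther — so Q lies on the Cell-2–Cell-4 Voronoi edge.

Cell-2 and Cell-4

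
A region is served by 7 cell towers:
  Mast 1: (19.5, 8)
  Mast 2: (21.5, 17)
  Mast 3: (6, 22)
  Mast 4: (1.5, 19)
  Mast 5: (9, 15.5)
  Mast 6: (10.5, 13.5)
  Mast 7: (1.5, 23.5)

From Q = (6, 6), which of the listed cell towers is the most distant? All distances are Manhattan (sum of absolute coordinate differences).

Mast 2

d(Q, Mast 1) = |6−19.5| + |6−8| = 13.5 + 2 = 15.5
d(Q, Mast 2) = |6−21.5| + |6−17| = 15.5 + 11 = 26.5
d(Q, Mast 3) = |6−6| + |6−22| = 0 + 16 = 16
d(Q, Mast 4) = |6−1.5| + |6−19| = 4.5 + 13 = 17.5
d(Q, Mast 5) = |6−9| + |6−15.5| = 3 + 9.5 = 12.5
d(Q, Mast 6) = |6−10.5| + |6−13.5| = 4.5 + 7.5 = 12
d(Q, Mast 7) = |6−1.5| + |6−23.5| = 4.5 + 17.5 = 22
The largest is to Mast 2.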